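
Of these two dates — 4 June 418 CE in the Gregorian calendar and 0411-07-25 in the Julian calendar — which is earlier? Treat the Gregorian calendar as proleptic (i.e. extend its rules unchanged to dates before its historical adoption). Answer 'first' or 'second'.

Converting both to JDN: 1873886 vs 1871381; the smaller is the second.

second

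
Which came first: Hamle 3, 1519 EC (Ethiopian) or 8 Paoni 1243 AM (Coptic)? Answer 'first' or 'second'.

First date → JDN 2278972; second date → JDN 2278947.
JDN 2278947 < JDN 2278972, so the second date is earlier.

second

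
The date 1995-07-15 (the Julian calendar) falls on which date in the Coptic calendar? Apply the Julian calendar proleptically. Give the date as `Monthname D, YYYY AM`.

Both dates share Julian Day Number 2449927; in the Coptic calendar that is 21 Epip 1711 AM.

Epip 21, 1711 AM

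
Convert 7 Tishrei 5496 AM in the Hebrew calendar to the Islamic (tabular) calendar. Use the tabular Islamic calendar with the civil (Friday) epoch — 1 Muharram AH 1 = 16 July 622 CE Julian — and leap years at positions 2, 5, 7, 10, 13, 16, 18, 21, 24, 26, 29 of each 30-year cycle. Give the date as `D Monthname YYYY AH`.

5 Jumada al-Awwal 1148 AH

Both dates share Julian Day Number 2355021; in the tabular Islamic calendar that is 5 Jumada al-Awwal 1148 AH.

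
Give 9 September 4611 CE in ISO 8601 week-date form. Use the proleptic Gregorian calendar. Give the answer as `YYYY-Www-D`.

4611-W37-1

The weekday is Monday (ISO weekday 1).
That Monday belongs to ISO week 37 of ISO year 4611.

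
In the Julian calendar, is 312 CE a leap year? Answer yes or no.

yes

312 mod 4 = 0, so it is a leap year in the Julian calendar.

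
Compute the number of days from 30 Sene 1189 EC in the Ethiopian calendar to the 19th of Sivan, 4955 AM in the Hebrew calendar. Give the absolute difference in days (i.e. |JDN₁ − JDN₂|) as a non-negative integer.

756

First date → JDN 2158437; second date → JDN 2157681.
The interval is |2158437 − 2157681| = 756 days.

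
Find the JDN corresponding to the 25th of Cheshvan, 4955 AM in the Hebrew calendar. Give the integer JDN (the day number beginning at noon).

2157480

Equivalently 17 November 1194 (proleptic Gregorian).
JDN 2451545 is 1 January 2000 CE (Gregorian); the target day is −294065 days from there, so JDN = 2157480.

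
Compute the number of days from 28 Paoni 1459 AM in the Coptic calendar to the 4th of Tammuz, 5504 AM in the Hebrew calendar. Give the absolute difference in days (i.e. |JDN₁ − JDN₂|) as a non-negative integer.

First date → JDN 2357861; second date → JDN 2358208.
The interval is |2357861 − 2358208| = 347 days.

347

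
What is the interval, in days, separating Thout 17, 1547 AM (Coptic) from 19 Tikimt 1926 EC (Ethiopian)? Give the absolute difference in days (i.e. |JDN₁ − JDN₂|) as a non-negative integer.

JDN of the first date = 2389722.
JDN of the second date = 2427375.
|2427375 − 2389722| = 37653.

37653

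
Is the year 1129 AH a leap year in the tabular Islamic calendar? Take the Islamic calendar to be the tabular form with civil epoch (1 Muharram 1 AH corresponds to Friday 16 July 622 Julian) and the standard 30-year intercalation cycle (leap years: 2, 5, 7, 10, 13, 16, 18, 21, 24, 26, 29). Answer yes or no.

no

Year 1129 AH is year 19 of its 30-year cycle; leap positions are 2, 5, 7, 10, 13, 16, 18, 21, 24, 26, 29, so it is a common year (354 days).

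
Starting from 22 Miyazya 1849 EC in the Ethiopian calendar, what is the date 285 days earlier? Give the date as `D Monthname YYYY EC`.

12 Hamle 1848 EC

JDN of 22 Miyazya 1849 EC = 2399434.
2399434 − 285 = 2399149.
JDN 2399149 in the Ethiopian calendar is 12 Hamle 1848 EC.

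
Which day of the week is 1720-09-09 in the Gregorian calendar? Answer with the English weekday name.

JDN 2349529 mod 7 = 0, and JDN 0 was a Monday, so this is a Monday.

Monday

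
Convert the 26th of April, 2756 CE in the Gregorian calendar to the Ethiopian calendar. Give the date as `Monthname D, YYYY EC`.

Miyazya 12, 2748 EC

Both dates share Julian Day Number 2727784; in the Ethiopian calendar that is 12 Miyazya 2748 EC.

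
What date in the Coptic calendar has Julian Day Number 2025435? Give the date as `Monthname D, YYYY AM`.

JDN 2025435 is 8 May 833 in the proleptic Gregorian calendar.
In the Coptic calendar that day is Pashons 9, 549 AM.

Pashons 9, 549 AM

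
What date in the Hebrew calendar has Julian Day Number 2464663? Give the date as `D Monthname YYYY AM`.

The Gregorian equivalent of JDN 2464663 is 1 December 2035.
In the Hebrew calendar that day is 29 Cheshvan 5796 AM.

29 Cheshvan 5796 AM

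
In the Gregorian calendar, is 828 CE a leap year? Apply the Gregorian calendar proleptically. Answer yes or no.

yes

828 is divisible by 4 and not by 100, so it is a leap year.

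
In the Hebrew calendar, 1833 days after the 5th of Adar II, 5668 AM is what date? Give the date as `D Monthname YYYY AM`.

6 Adar II 5673 AM

JDN of the 5th of Adar II, 5668 AM = 2418009.
2418009 + 1833 = 2419842.
JDN 2419842 in the Hebrew calendar is 6 Adar II 5673 AM.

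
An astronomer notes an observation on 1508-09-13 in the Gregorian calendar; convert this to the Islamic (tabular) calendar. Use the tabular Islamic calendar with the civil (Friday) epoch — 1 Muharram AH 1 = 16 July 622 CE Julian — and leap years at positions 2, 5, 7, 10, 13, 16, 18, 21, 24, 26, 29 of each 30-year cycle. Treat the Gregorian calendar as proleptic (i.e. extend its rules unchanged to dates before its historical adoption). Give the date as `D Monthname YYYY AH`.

Julian Day Number of the source date = 2272101.
Converting JDN 2272101 to the tabular Islamic calendar gives 7 Jumada al-Awwal 914 AH.

7 Jumada al-Awwal 914 AH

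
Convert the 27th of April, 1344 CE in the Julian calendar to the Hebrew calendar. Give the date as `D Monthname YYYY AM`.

13 Iyar 5104 AM

The source date corresponds to 5 May 1344 in the proleptic Gregorian calendar (JDN 2212071).
That day falls on 13 Iyar 5104 AM in the Hebrew calendar.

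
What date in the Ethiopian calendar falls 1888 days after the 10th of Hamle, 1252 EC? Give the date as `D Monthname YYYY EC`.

Counting 1888 days forward from JDN 2181458 reaches JDN 2183346, which is 7 Meskerem 1258 EC.

7 Meskerem 1258 EC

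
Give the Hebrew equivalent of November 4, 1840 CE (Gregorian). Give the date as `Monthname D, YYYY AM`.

Julian Day Number of the source date = 2393414.
Converting JDN 2393414 to the Hebrew calendar gives 8 Cheshvan 5601 AM.

Cheshvan 8, 5601 AM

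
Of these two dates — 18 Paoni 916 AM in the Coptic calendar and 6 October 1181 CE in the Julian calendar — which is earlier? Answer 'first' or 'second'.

second

First date → JDN 2159521; second date → JDN 2152697.
JDN 2152697 < JDN 2159521, so the second date is earlier.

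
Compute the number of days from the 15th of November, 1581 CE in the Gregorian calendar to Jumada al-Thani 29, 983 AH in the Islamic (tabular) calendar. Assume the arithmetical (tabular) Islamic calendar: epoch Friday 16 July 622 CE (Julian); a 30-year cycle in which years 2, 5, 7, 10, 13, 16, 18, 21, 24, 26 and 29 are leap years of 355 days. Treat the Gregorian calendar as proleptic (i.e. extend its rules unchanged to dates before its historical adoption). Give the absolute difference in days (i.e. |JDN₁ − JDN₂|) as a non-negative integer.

2223

First date → JDN 2298827; second date → JDN 2296604.
The interval is |2298827 − 2296604| = 2223 days.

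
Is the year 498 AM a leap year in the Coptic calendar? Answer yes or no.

no

498 mod 4 = 2; in the Coptic calendar a year is leap when year mod 4 = 3, so it is a common year.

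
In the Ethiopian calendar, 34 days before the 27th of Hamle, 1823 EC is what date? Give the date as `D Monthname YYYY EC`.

JDN of the 27th of Hamle, 1823 EC = 2390032.
2390032 − 34 = 2389998.
JDN 2389998 in the Ethiopian calendar is 23 Sene 1823 EC.

23 Sene 1823 EC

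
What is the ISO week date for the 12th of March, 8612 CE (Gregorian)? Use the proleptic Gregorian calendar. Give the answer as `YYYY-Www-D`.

The weekday is Thursday (ISO weekday 4).
That Thursday belongs to ISO week 11 of ISO year 8612.

8612-W11-4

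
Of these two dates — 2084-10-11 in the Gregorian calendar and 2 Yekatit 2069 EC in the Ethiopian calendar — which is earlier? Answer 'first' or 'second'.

second

First date → JDN 2482510; second date → JDN 2479709.
JDN 2479709 < JDN 2482510, so the second date is earlier.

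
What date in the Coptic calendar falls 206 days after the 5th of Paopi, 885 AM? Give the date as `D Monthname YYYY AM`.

1 Pashons 885 AM

The starting date is JDN 2147945; 2147945 + 206 = 2148151.
JDN 2148151 corresponds to 1 Pashons 885 AM.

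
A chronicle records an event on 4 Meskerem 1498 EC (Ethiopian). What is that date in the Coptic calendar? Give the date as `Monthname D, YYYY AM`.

The source date corresponds to 11 September 1505 in the proleptic Gregorian calendar (JDN 2271003).
That day falls on 4 Thout 1222 AM in the Coptic calendar.

Thout 4, 1222 AM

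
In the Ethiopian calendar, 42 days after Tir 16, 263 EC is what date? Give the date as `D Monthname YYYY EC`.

28 Yekatit 263 EC

Counting 42 days forward from JDN 1820051 reaches JDN 1820093, which is 28 Yekatit 263 EC.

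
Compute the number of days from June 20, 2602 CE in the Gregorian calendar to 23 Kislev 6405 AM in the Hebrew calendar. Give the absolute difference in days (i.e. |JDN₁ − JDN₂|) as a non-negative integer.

15518

First date → JDN 2671591; second date → JDN 2687109.
The interval is |2671591 − 2687109| = 15518 days.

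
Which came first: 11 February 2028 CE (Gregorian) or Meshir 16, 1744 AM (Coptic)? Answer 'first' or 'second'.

first

Converting both to JDN: 2461813 vs 2461826; the smaller is the first.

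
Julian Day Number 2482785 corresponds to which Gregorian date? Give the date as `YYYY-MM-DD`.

2085-07-13

JDN 2451545 is 1 Jan 2000; 2482785 is +31240 days from there.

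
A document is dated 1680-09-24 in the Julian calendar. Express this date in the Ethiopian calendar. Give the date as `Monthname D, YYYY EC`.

Meskerem 27, 1673 EC

The source date corresponds to 4 October 1680 in the Gregorian calendar (JDN 2334945).
That day falls on 27 Meskerem 1673 EC in the Ethiopian calendar.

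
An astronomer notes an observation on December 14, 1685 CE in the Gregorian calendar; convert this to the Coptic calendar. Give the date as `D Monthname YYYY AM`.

Julian Day Number of the source date = 2336842.
Converting JDN 2336842 to the Coptic calendar gives 8 Koiak 1402 AM.

8 Koiak 1402 AM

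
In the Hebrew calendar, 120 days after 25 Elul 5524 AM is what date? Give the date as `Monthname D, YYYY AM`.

JDN of 25 Elul 5524 AM = 2365613.
2365613 + 120 = 2365733.
JDN 2365733 in the Hebrew calendar is Tevet 27, 5525 AM.

Tevet 27, 5525 AM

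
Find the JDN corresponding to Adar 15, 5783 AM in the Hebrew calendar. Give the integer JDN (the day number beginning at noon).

2460012

Equivalently 8 March 2023 (Gregorian).
JDN 2451545 is 1 January 2000 CE (Gregorian); the target day is +8467 days from there, so JDN = 2460012.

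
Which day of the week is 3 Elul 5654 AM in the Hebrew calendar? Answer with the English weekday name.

In the Gregorian calendar this is 4 September 1894 (JDN 2413076).
JDN 2413076 mod 7 = 1, and JDN 0 was a Monday, so this is a Tuesday.

Tuesday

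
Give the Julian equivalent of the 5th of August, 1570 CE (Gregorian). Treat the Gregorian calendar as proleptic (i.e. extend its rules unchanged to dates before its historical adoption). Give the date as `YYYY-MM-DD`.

The Julian–Gregorian offset here is 10 days (Julian trailing).
5 August 1570 Gregorian − 10 days → 26 July 1570 Julian.

1570-07-26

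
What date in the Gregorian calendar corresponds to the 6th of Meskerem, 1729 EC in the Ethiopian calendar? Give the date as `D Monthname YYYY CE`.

Both dates share Julian Day Number 2355378; in the Gregorian calendar that is 14 September 1736 CE.

14 September 1736 CE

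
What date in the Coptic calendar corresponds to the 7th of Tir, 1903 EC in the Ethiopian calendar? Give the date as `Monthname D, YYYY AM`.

Tobi 7, 1627 AM

Julian Day Number of the source date = 2419052.
Converting JDN 2419052 to the Coptic calendar gives 7 Tobi 1627 AM.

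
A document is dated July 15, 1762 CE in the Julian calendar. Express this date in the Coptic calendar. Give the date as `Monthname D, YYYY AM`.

Epip 21, 1478 AM

Julian Day Number of the source date = 2364824.
Converting JDN 2364824 to the Coptic calendar gives 21 Epip 1478 AM.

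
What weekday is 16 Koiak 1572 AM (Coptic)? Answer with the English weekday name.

Tuesday

This is JDN 2398943 (25 December 1855 Gregorian).
JDN 2398943 mod 7 = 1, and JDN 0 was a Monday, so this is a Tuesday.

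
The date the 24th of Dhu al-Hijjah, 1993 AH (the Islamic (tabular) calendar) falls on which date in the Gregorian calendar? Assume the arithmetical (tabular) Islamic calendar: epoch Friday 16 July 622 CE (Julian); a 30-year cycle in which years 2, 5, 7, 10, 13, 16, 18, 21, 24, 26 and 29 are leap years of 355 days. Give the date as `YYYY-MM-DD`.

2556-03-07

Both dates share Julian Day Number 2654686; in the Gregorian calendar that is 7 March 2556 CE.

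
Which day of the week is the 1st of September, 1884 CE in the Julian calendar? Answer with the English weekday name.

In the Gregorian calendar this is 13 September 1884 (JDN 2409433).
Since JDN mod 7 = 5 (0 = Monday), the day is Saturday.

Saturday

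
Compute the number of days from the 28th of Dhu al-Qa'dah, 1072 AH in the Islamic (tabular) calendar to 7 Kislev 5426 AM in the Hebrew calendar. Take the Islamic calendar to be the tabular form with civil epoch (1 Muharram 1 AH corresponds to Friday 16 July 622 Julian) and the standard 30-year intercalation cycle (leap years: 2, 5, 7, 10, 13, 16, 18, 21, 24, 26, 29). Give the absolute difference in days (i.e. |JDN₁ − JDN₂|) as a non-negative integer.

1219

First date → JDN 2328289; second date → JDN 2329508.
The interval is |2328289 − 2329508| = 1219 days.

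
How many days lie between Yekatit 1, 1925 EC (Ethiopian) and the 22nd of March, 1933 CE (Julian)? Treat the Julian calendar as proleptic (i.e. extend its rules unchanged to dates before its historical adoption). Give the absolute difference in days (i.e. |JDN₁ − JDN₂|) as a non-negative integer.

JDN of the first date = 2427112.
JDN of the second date = 2427167.
|2427167 − 2427112| = 55.

55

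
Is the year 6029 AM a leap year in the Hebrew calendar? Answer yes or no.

yes

Hebrew year 6029 is year 6 of its 19-year Metonic cycle; leap years are at positions 3, 6, 8, 11, 14, 17, 19, so it is a leap year (13 months).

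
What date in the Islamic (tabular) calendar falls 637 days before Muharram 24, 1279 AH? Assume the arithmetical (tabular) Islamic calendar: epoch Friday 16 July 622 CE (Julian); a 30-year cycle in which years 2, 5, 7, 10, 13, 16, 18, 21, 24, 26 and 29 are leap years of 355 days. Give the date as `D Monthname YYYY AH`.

7 Rabi' al-Thani 1277 AH

JDN of Muharram 24, 1279 AH = 2401344.
2401344 − 637 = 2400707.
JDN 2400707 in the tabular Islamic calendar is 7 Rabi' al-Thani 1277 AH.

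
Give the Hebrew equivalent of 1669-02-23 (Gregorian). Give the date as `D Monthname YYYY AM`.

Julian Day Number of the source date = 2330704.
Converting JDN 2330704 to the Hebrew calendar gives 22 Adar I 5429 AM.

22 Adar I 5429 AM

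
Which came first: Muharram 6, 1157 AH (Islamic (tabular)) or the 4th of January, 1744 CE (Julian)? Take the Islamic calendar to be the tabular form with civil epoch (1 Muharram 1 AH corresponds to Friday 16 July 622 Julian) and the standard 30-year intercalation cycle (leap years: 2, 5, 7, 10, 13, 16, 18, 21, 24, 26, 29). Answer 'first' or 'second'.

second

Converting both to JDN: 2358093 vs 2358057; the smaller is the second.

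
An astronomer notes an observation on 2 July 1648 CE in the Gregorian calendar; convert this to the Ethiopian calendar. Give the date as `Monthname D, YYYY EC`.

Julian Day Number of the source date = 2323163.
Converting JDN 2323163 to the Ethiopian calendar gives 28 Sene 1640 EC.

Sene 28, 1640 EC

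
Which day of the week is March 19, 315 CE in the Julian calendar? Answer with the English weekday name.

In the proleptic Gregorian calendar this is 20 March 315 (JDN 1836189).
Since JDN mod 7 = 5 (0 = Monday), the day is Saturday.

Saturday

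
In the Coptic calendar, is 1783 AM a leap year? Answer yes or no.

1783 mod 4 = 3; in the Coptic calendar a year is leap when year mod 4 = 3, so it is a leap year.

yes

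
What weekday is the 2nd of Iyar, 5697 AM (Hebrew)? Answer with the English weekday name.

Equivalently 13 April 1937 Gregorian, JDN 2428637.
Since JDN mod 7 = 1 (0 = Monday), the day is Tuesday.

Tuesday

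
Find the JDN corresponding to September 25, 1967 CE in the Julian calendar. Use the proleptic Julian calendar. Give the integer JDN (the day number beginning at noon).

Equivalently 8 October 1967 (Gregorian).
JDN 2400001 is 17 November 1858 CE (Gregorian), MJD 0; the target day is +39771 days from there, so JDN = 2439772.

2439772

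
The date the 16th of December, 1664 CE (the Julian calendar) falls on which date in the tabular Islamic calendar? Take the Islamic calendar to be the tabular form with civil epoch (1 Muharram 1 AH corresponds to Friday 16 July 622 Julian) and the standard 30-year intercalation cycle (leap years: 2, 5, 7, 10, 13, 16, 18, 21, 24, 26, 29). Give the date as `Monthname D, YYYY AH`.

Jumada al-Thani 7, 1075 AH

The source date corresponds to 26 December 1664 in the Gregorian calendar (JDN 2329184).
That day falls on 7 Jumada al-Thani 1075 AH in the tabular Islamic calendar.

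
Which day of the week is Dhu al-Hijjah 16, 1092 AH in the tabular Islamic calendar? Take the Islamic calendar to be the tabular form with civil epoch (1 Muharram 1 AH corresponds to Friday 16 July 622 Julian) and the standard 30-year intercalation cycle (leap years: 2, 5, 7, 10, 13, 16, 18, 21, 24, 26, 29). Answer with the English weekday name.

Saturday

In the Gregorian calendar this is 27 December 1681 (JDN 2335394).
2335394 ≡ 5 (mod 7); counting from Monday = 0 gives Saturday.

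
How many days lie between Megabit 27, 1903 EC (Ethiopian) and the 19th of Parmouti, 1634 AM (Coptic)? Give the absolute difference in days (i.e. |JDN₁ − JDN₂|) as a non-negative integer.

First date → JDN 2419132; second date → JDN 2421711.
The interval is |2419132 − 2421711| = 2579 days.

2579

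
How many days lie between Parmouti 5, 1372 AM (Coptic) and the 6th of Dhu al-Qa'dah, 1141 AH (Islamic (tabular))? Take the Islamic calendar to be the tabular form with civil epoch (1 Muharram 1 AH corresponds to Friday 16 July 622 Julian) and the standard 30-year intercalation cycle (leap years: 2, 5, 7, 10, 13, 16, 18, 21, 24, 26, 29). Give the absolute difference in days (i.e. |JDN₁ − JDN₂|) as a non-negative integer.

JDN of the first date = 2326002.
JDN of the second date = 2352718.
|2352718 − 2326002| = 26716.

26716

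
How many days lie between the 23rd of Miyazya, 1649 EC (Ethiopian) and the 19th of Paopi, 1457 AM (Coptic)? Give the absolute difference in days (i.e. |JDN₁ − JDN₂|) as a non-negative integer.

JDN of the first date = 2326385.
JDN of the second date = 2356882.
|2356882 − 2326385| = 30497.

30497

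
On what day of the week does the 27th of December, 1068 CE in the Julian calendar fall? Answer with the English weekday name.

Saturday

This is JDN 2111506 (2 January 1069 Gregorian).
JDN 2111506 mod 7 = 5, and JDN 0 was a Monday, so this is a Saturday.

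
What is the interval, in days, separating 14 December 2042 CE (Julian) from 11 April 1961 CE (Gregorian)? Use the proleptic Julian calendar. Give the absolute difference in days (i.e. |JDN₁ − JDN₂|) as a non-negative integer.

First date → JDN 2467246; second date → JDN 2437401.
The interval is |2467246 − 2437401| = 29845 days.

29845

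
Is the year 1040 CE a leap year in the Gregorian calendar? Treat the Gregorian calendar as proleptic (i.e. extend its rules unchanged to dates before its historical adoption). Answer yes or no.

1040 is divisible by 4 and not by 100, so it is a leap year.

yes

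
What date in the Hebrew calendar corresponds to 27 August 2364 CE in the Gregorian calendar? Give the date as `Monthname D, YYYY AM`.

Both dates share Julian Day Number 2584732; in the Hebrew calendar that is 28 Av 6124 AM.

Av 28, 6124 AM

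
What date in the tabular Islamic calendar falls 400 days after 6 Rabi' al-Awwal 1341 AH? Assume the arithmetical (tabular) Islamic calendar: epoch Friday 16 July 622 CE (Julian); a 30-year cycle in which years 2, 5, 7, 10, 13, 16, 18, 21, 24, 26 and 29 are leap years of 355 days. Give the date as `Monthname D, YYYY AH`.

JDN of 6 Rabi' al-Awwal 1341 AH = 2423355.
2423355 + 400 = 2423755.
JDN 2423755 in the tabular Islamic calendar is Rabi' al-Thani 21, 1342 AH.

Rabi' al-Thani 21, 1342 AH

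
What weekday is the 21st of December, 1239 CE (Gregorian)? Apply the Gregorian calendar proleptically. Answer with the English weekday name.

Wednesday

Since JDN mod 7 = 2 (0 = Monday), the day is Wednesday.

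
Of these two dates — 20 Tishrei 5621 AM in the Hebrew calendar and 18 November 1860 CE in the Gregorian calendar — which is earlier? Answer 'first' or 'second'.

Converting both to JDN: 2400690 vs 2400733; the smaller is the first.

first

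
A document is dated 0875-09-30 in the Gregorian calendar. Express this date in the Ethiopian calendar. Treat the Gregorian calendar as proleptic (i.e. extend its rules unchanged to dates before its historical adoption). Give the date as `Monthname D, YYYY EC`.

Meskerem 28, 868 EC

Julian Day Number of the source date = 2040920.
Converting JDN 2040920 to the Ethiopian calendar gives 28 Meskerem 868 EC.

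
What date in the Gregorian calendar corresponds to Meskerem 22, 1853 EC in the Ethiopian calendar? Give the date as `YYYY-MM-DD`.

1860-10-01

Julian Day Number of the source date = 2400685.
Converting JDN 2400685 to the Gregorian calendar gives 1 October 1860 CE.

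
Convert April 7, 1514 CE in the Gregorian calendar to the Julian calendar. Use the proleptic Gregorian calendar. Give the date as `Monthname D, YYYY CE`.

March 28, 1514 CE

The Julian–Gregorian offset here is 10 days (Julian trailing).
7 April 1514 Gregorian − 10 days → 28 March 1514 Julian.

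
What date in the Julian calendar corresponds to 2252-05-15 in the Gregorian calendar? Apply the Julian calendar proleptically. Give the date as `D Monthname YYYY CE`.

30 April 2252 CE

The Julian–Gregorian offset here is 15 days (Julian trailing).
15 May 2252 Gregorian − 15 days → 30 April 2252 Julian.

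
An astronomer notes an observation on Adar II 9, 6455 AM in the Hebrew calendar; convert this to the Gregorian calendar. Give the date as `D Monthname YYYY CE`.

17 March 2695 CE

Both dates share Julian Day Number 2705464; in the Gregorian calendar that is 17 March 2695 CE.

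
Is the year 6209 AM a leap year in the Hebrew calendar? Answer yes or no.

no

Hebrew year 6209 is year 15 of its 19-year Metonic cycle; leap years are at positions 3, 6, 8, 11, 14, 17, 19, so it is a common year (12 months).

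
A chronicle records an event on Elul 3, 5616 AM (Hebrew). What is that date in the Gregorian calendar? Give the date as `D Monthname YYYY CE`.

Julian Day Number of the source date = 2399196.
Converting JDN 2399196 to the Gregorian calendar gives 3 September 1856 CE.

3 September 1856 CE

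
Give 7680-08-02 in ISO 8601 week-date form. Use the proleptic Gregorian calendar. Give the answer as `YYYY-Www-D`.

7680-W31-5

The weekday is Friday (ISO weekday 5).
That Friday belongs to ISO week 31 of ISO year 7680.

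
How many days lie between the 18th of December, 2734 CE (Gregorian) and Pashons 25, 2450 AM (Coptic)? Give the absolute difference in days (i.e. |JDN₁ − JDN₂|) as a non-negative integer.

193

JDN of the first date = 2719984.
JDN of the second date = 2719791.
|2719791 − 2719984| = 193.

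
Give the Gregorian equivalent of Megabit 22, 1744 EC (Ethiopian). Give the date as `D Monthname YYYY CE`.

29 March 1752 CE

Both dates share Julian Day Number 2361053; in the Gregorian calendar that is 29 March 1752 CE.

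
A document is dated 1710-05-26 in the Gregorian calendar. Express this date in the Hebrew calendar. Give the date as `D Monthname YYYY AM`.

26 Iyar 5470 AM

Julian Day Number of the source date = 2345770.
Converting JDN 2345770 to the Hebrew calendar gives 26 Iyar 5470 AM.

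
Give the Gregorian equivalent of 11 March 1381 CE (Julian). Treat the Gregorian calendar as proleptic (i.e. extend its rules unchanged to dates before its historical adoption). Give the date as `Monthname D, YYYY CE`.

The Julian–Gregorian offset here is 8 days (Julian trailing).
11 March 1381 Julian + 8 days → 19 March 1381 Gregorian.

March 19, 1381 CE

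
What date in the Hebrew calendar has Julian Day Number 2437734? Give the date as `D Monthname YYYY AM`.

The Gregorian equivalent of JDN 2437734 is 10 March 1962.
In the Hebrew calendar that day is 4 Adar II 5722 AM.

4 Adar II 5722 AM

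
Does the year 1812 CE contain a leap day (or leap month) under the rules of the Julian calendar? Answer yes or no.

yes

1812 mod 4 = 0, so it is a leap year in the Julian calendar.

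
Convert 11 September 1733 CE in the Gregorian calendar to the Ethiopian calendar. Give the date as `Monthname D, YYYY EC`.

Meskerem 3, 1726 EC

Both dates share Julian Day Number 2354279; in the Ethiopian calendar that is 3 Meskerem 1726 EC.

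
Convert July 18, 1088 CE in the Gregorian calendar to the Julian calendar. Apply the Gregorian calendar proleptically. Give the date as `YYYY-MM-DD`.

1088-07-12

For dates in this range the Gregorian date is 6 days ahead of the Julian.
18 July 1088 Gregorian − 6 days → 12 July 1088 Julian.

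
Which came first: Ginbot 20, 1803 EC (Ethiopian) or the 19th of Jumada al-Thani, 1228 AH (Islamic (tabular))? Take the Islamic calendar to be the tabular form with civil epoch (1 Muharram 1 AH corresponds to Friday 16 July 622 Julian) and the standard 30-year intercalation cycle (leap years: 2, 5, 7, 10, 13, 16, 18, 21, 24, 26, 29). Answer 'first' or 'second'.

first

Converting both to JDN: 2382660 vs 2383414; the smaller is the first.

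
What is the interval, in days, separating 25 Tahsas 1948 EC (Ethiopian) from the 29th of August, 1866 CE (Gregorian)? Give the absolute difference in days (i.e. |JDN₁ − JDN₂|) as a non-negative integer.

32634

JDN of the first date = 2435477.
JDN of the second date = 2402843.
|2402843 − 2435477| = 32634.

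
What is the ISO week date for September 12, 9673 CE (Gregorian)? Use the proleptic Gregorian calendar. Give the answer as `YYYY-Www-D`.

9673-W37-2

The weekday is Tuesday (ISO weekday 2).
That Tuesday belongs to ISO week 37 of ISO year 9673.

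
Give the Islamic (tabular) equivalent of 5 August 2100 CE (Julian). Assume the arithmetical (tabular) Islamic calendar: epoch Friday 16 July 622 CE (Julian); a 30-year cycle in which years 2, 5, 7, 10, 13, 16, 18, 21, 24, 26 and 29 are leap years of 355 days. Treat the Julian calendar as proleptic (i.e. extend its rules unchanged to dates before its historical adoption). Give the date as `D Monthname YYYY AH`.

13 Jumada al-Thani 1524 AH

Julian Day Number of the source date = 2488300.
Converting JDN 2488300 to the tabular Islamic calendar gives 13 Jumada al-Thani 1524 AH.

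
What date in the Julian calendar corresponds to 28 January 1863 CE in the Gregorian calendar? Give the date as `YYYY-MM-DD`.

The Julian–Gregorian offset here is 12 days (Julian trailing).
28 January 1863 Gregorian − 12 days → 16 January 1863 Julian.

1863-01-16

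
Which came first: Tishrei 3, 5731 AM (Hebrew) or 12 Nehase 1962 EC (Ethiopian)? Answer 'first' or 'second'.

First date → JDN 2440863; second date → JDN 2440817.
JDN 2440817 < JDN 2440863, so the second date is earlier.

second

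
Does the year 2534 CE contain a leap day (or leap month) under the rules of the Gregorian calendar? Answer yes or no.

no

2534 is not divisible by 4, so it is a common year.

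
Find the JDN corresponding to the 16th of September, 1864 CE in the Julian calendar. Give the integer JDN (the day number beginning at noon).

2402143

In the Gregorian calendar the same day is 28 September 1864.
JDN 2299161 is 15 October 1582 CE (Gregorian); the target day is +102982 days from there, so JDN = 2402143.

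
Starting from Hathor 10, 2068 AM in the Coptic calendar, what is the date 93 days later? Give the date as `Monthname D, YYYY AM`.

Meshir 13, 2068 AM

JDN of Hathor 10, 2068 AM = 2580071.
2580071 + 93 = 2580164.
JDN 2580164 in the Coptic calendar is Meshir 13, 2068 AM.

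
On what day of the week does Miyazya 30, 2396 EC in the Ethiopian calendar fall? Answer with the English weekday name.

Tuesday

This is JDN 2599234 (11 May 2404 Gregorian).
Since JDN mod 7 = 1 (0 = Monday), the day is Tuesday.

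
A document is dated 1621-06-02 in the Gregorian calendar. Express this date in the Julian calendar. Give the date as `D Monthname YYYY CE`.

At this point the Julian calendar is 10 days behind the Gregorian.
2 June 1621 Gregorian − 10 days → 23 May 1621 Julian.

23 May 1621 CE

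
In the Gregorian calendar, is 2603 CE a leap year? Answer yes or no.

no

2603 is not divisible by 4, so it is a common year.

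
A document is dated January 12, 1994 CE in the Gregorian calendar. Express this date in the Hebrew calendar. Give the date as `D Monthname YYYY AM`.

29 Tevet 5754 AM

Julian Day Number of the source date = 2449365.
Converting JDN 2449365 to the Hebrew calendar gives 29 Tevet 5754 AM.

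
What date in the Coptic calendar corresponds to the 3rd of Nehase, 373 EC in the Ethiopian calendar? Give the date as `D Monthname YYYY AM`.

3 Mesori 97 AM

Julian Day Number of the source date = 1860426.
Converting JDN 1860426 to the Coptic calendar gives 3 Mesori 97 AM.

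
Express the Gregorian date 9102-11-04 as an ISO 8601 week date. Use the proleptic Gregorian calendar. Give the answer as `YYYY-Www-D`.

9102-W45-2

The weekday is Tuesday (ISO weekday 2).
That Tuesday belongs to ISO week 45 of ISO year 9102.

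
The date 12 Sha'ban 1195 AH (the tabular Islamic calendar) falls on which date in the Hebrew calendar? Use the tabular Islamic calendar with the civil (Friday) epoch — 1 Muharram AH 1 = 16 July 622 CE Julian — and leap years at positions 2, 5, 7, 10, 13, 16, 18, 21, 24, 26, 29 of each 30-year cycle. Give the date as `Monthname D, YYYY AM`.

Av 12, 5541 AM

The source date corresponds to 3 August 1781 in the Gregorian calendar (JDN 2371772).
That day falls on 12 Av 5541 AM in the Hebrew calendar.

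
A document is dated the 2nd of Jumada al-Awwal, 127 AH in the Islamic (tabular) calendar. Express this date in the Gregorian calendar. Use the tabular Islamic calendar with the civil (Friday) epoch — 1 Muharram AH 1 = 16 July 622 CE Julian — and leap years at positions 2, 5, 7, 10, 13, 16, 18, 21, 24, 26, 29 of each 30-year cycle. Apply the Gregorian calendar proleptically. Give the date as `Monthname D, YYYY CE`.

February 13, 745 CE

Both dates share Julian Day Number 1993209; in the Gregorian calendar that is 13 February 745 CE.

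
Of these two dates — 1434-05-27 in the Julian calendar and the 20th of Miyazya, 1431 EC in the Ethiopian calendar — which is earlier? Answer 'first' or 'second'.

Converting both to JDN: 2244973 vs 2246757; the smaller is the first.

first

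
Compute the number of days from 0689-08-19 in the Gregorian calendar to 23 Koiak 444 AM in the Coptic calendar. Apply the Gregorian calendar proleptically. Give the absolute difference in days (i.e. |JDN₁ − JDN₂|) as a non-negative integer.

First date → JDN 1972943; second date → JDN 1986948.
The interval is |1972943 − 1986948| = 14005 days.

14005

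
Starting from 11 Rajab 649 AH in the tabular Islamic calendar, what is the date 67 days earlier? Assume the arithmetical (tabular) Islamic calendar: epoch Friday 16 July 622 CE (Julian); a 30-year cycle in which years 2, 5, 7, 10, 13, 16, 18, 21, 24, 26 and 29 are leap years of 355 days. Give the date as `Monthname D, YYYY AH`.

The starting date is JDN 2178257; 2178257 − 67 = 2178190.
JDN 2178190 corresponds to Jumada al-Awwal 3, 649 AH.

Jumada al-Awwal 3, 649 AH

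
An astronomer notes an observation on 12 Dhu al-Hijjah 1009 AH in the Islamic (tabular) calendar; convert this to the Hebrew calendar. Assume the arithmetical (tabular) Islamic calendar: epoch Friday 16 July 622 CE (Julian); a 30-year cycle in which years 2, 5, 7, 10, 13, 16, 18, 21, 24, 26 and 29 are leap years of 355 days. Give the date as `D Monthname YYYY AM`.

14 Sivan 5361 AM

Julian Day Number of the source date = 2305978.
Converting JDN 2305978 to the Hebrew calendar gives 14 Sivan 5361 AM.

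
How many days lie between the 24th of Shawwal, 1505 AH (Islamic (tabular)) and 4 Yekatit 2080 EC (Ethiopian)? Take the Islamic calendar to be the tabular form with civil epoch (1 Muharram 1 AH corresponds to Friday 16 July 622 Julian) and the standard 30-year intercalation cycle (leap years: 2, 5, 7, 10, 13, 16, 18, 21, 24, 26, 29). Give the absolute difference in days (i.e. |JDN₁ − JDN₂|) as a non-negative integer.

First date → JDN 2481696; second date → JDN 2483729.
The interval is |2481696 − 2483729| = 2033 days.

2033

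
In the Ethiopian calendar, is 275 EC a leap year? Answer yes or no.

275 mod 4 = 3; in the Ethiopian calendar a year is leap when year mod 4 = 3, so it is a leap year.

yes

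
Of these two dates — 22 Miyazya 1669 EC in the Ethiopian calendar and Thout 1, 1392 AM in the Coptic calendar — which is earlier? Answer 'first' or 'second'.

Converting both to JDN: 2333689 vs 2333093; the smaller is the second.

second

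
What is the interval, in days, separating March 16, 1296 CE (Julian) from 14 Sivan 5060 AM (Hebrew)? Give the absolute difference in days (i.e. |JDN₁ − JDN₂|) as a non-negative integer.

JDN of the first date = 2194497.
JDN of the second date = 2196036.
|2196036 − 2194497| = 1539.

1539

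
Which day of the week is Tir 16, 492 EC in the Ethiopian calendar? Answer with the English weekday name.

Equivalently 13 January 500 Gregorian, JDN 1903694.
Since JDN mod 7 = 2 (0 = Monday), the day is Wednesday.

Wednesday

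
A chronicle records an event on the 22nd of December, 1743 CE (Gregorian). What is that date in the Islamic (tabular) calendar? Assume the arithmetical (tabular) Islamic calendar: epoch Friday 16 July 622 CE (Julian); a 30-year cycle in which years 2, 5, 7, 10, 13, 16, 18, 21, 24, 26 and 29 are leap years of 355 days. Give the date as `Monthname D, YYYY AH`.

Both dates share Julian Day Number 2358033; in the tabular Islamic calendar that is 6 Dhu al-Qa'dah 1156 AH.

Dhu al-Qa'dah 6, 1156 AH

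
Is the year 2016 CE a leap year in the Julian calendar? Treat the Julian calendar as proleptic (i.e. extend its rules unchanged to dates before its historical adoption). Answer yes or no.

2016 mod 4 = 0, so it is a leap year in the Julian calendar.

yes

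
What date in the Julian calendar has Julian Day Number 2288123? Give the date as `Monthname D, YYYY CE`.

July 16, 1552 CE

JDN 2288123 is 26 July 1552 in the proleptic Gregorian calendar.
In the Julian calendar that day is July 16, 1552 CE.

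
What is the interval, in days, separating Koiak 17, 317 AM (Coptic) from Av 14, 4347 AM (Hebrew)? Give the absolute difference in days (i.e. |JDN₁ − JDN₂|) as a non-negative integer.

First date → JDN 1940555; second date → JDN 1935664.
The interval is |1940555 − 1935664| = 4891 days.

4891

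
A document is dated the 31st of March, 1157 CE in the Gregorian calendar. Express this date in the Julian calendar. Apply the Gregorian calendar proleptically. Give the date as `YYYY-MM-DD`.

At this point the Julian calendar is 7 days behind the Gregorian.
31 March 1157 Gregorian − 7 days → 24 March 1157 Julian.

1157-03-24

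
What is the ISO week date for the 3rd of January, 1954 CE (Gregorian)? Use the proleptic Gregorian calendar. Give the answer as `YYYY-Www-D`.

The weekday is Sunday (ISO weekday 7).
That Sunday belongs to ISO week 53 of ISO year 1953.

1953-W53-7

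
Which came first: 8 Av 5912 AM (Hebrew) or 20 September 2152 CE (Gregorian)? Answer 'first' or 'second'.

first

The two dates have Julian Day Numbers 2507283 and 2507325 respectively.
Since 2507283 < 2507325, the first date comes first.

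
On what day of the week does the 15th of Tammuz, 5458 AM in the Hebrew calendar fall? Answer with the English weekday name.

In the Gregorian calendar this is 24 June 1698 (JDN 2341417).
2341417 ≡ 1 (mod 7); counting from Monday = 0 gives Tuesday.

Tuesday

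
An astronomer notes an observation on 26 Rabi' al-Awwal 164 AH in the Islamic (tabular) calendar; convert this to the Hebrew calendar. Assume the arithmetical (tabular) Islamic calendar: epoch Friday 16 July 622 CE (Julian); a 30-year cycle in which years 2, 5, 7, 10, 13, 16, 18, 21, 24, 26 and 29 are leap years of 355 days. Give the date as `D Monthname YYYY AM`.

The source date corresponds to 3 December 780 in the proleptic Gregorian calendar (JDN 2006286).
That day falls on 27 Kislev 4541 AM in the Hebrew calendar.

27 Kislev 4541 AM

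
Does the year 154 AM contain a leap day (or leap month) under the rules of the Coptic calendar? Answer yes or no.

154 mod 4 = 2; in the Coptic calendar a year is leap when year mod 4 = 3, so it is a common year.

no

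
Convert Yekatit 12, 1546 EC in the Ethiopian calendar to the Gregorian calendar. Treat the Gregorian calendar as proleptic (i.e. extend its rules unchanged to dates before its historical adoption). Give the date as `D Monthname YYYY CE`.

Julian Day Number of the source date = 2288693.
Converting JDN 2288693 to the Gregorian calendar gives 16 February 1554 CE.

16 February 1554 CE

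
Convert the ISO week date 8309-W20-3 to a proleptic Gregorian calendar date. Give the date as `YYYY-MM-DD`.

ISO week 1 of 8309 is the week containing the first Thursday of 8309.
Week 20, day 3 (Wednesday) lands on 8309-05-19.

8309-05-19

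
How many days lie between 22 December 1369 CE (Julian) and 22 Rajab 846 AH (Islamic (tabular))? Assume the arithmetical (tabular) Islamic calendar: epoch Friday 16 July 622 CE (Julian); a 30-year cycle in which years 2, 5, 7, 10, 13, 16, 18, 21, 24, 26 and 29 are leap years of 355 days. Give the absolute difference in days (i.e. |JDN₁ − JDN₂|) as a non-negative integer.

JDN of the first date = 2221441.
JDN of the second date = 2248078.
|2248078 − 2221441| = 26637.

26637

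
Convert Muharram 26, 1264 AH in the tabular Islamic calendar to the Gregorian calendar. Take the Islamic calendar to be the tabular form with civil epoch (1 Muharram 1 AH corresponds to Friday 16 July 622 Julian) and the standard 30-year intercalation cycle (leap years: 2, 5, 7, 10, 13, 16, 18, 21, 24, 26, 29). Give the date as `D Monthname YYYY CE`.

Both dates share Julian Day Number 2396030; in the Gregorian calendar that is 3 January 1848 CE.

3 January 1848 CE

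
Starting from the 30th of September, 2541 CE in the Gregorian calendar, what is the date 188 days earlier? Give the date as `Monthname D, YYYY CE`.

Counting 188 days back from JDN 2649414 reaches JDN 2649226, which is March 26, 2541 CE.

March 26, 2541 CE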